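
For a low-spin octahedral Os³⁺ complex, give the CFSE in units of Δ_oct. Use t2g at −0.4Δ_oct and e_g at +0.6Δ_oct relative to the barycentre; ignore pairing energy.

-2.0 Δ_oct

Os sits in group 8; removing 3 electrons leaves Os³⁺ with 8 − 3 = 5 d electrons.
Configuration: t2g^5 e_g^0.
CFSE = 5(-0.4Δ_oct) + 0(0.6Δ_oct) = -2.0Δ_oct + 0.0Δ_oct = -2.0Δ_oct.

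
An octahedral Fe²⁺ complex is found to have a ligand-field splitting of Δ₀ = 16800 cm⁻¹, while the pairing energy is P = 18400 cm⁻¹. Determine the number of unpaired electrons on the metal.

Fe sits in group 8; removing 2 electrons leaves Fe²⁺ with 8 − 2 = 6 d electrons.
Here Δ₀ < P (16800 < 18400), so the high-spin state is favoured.
That gives t₂g⁴ eg².
Unpaired electrons: 4.

4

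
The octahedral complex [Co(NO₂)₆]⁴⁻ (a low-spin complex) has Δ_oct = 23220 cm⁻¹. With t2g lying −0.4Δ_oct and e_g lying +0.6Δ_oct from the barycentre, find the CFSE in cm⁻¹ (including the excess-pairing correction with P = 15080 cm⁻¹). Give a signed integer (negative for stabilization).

-26716

Each NO₂⁻ contributes -1; 6 × (-1) = -6. With overall charge -4, Co is in the +2 oxidation state.
Co sits in group 9; removing 2 electrons leaves Co²⁺ with 9 − 2 = 7 d electrons.
Electron filling gives t2g^6 e_g^1.
Orbital CFSE = 6(-0.4) + 1(0.6) = -1.8Δ_oct = -1.8 × 23220 = -41796 cm⁻¹.
Relative to high-spin t2g^5 e_g^2 (2 paired), the low-spin configuration has 1 additional pair, contributing +1 × 15080 = +15080 cm⁻¹.
Overall CFSE = -41796 + 15080 = -26716 cm⁻¹.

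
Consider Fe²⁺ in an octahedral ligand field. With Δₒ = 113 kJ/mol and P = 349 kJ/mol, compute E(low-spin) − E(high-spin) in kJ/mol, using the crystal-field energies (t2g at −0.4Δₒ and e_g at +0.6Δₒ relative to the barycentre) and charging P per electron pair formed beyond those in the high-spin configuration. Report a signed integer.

472

Group 8 minus oxidation state +2 gives a d⁶ configuration for Fe²⁺.
High-spin d⁶ fills as t2g^4 e_g^2 with CFSE 4(−0.4) + 2(+0.6) = -0.4Δₒ = -45 kJ/mol.
Low-spin t2g^6 e_g^0 gives -2.4Δₒ = -271 kJ/mol, but forming 2 extra pairs costs 2P = 698 kJ/mol, so E(LS) = -271 + 698 = 427 kJ/mol.
Thus E(LS) − E(HS) = 472 kJ/mol.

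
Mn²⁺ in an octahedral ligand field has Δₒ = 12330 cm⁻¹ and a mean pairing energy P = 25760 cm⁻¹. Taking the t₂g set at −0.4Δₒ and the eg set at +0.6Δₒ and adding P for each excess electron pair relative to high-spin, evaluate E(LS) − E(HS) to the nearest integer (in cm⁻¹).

Mn sits in group 7; removing 2 electrons leaves Mn²⁺ with 7 − 2 = 5 d electrons.
High-spin: t₂g³ eg², CFSE = 0.0Δₒ = 0 cm⁻¹.
For low-spin the configuration is t₂g⁵ eg⁰: orbital energy -2.0 × 12330 = -24660 cm⁻¹, and 2 additional pairs relative to high-spin add 51520 cm⁻¹, giving 26860 cm⁻¹.
E(LS) − E(HS) = 26860 − (0) = 26860 cm⁻¹.

26860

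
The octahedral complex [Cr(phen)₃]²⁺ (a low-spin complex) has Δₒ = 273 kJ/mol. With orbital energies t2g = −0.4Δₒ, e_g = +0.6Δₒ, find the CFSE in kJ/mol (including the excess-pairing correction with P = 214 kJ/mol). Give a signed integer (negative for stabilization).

phen is neutral, so the +2 overall charge sits on Cr: oxidation state +2.
Cr is in group 6, so Cr²⁺ is d⁴ (6 − 2 = 4).
Configuration: t2g^4 e_g^0.
The orbital stabilization is -1.6Δₒ = -1.6 × 273 = -437 kJ/mol.
High-spin d⁴ would be t2g^3 e_g^1 with 0 pairs; low-spin has 1, so 1 excess pair costs +1P = +214 kJ/mol.
Combining: -437 + 214 = -223 kJ/mol.

-223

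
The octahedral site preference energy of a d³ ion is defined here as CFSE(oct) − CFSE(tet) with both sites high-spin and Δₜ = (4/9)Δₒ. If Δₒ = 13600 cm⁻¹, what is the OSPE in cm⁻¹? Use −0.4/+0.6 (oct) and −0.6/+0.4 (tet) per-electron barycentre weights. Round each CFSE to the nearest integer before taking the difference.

-11484

In an octahedral site d³ (HS) is t2g^3 e_g^0, giving CFSE(oct) = -1.2Δₒ = -16320 cm⁻¹.
Tetrahedral: e^2 t2^1, CFSE = 2(−0.6) + 1(+0.4) = -0.8Δₜ = -0.8 × (4/9) × 13600 = -4836 cm⁻¹.
Subtracting, OSPE = -16320 − (-4836) = -11484 cm⁻¹.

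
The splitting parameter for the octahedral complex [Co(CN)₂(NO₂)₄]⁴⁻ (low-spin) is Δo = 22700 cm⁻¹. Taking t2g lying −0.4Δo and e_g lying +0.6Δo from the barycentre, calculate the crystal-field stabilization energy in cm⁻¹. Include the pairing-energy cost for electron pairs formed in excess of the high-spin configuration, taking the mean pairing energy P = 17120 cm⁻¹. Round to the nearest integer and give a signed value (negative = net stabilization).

-23740

Ligand charges: 2×(-1) from CN⁻ and 4×(-1) from NO₂⁻ sum to -6; with overall charge -4, Co is +2.
Group 9 minus oxidation state +2 gives a d⁷ configuration for Co²⁺.
Configuration: t2g^6 e_g^1.
Orbital CFSE = 6(-0.4) + 1(0.6) = -1.8Δo = -1.8 × 22700 = -40860 cm⁻¹.
Pairing penalty: 3 pairs vs 2 in the high-spin reference → 1 extra × P = 17120 cm⁻¹.
Net CFSE = -40860 + 17120 = -23740 cm⁻¹.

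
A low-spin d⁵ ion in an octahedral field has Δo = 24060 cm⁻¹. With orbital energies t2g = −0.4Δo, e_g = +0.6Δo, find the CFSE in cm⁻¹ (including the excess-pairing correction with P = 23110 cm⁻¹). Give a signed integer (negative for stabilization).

-1900

The d⁵ electrons fill as t2g^5 e_g^0.
CFSE(orbital) = 5×(-0.4Δo) + 0×(0.6Δo) = -2.0Δo; with Δo = 24060 cm⁻¹ that is -48120 cm⁻¹.
High-spin d⁵ would be t2g^3 e_g^2 with 0 pairs; low-spin has 2, so 2 excess pairs cost +2P = +46220 cm⁻¹.
Overall CFSE = -48120 + 46220 = -1900 cm⁻¹.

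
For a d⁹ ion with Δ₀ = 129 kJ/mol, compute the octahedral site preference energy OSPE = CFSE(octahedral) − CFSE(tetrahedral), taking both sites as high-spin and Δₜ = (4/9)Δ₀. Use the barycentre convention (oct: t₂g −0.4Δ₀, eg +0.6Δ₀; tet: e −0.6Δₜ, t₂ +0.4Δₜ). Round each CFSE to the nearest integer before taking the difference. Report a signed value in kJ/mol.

-54

In an octahedral site d⁹ (HS) is t2g^6 e_g^3, giving CFSE(oct) = -0.6Δ₀ = -77 kJ/mol.
Tetrahedral e^4 t2^5 gives -0.4Δₜ = -0.4 × (4/9) × 129 = -23 kJ/mol.
Subtracting, OSPE = -77 − (-23) = -54 kJ/mol.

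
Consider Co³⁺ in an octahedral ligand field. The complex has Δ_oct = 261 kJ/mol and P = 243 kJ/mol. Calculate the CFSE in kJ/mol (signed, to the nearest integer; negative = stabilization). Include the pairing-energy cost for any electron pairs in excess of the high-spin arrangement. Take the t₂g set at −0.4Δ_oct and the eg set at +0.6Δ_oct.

-140

Co³⁺: group 9, so d-count = 9 − 3 = 6.
With Δ_oct > P the complex is low-spin.
Configuration: t₂g⁶ eg⁰.
Orbital CFSE = -2.4Δ_oct = -2.4 × 261 = -626 kJ/mol.
Excess pairs vs high-spin: 3 − 1 = 2; pairing cost = +486 kJ/mol.
Net CFSE = -626 + 486 = -140 kJ/mol.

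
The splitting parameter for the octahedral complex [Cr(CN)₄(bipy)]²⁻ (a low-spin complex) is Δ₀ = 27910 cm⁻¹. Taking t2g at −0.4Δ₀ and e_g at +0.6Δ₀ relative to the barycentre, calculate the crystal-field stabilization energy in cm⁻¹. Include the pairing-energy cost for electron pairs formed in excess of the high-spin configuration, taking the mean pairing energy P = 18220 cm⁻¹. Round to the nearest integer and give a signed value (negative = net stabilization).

-26436

Ligand charges: 4×(-1) from CN⁻ and 1×(+0) from bipy sum to -4; with overall charge -2, Cr is +2.
Group 6 minus oxidation state +2 gives a d⁴ configuration for Cr²⁺.
The d⁴ electrons fill as t2g^4 e_g^0.
The orbital stabilization is -1.6Δ₀ = -1.6 × 27910 = -44656 cm⁻¹.
Pairing penalty: 1 pair vs 0 in the high-spin reference → 1 extra × P = 18220 cm⁻¹.
Combining: -44656 + 18220 = -26436 cm⁻¹.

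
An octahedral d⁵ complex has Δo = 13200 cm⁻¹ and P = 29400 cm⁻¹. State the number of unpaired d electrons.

Here Δo < P (13200 < 29400), so the high-spin state is favoured.
Filling d⁵ accordingly: t₂g³ eg².
Unpaired electrons: 5.

5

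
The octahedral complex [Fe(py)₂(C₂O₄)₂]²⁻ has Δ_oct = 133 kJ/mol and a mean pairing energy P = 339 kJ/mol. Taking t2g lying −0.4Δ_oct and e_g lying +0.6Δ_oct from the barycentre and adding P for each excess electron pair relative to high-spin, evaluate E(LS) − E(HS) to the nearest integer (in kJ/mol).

Ligand charges: 2×(+0) from py and 2×(-2) from C₂O₄²⁻ sum to -4; with overall charge -2, Fe is +2.
Fe is in group 8, so Fe²⁺ is d⁶ (8 − 2 = 6).
High-spin: t2g^4 e_g^2, CFSE = -0.4Δ_oct = -53 kJ/mol.
Low-spin t2g^6 e_g^0 gives -2.4Δ_oct = -319 kJ/mol, but forming 2 extra pairs costs 2P = 678 kJ/mol, so E(LS) = -319 + 678 = 359 kJ/mol.
The difference is 359 − (-53) = 412 kJ/mol, so high-spin lies lower.

412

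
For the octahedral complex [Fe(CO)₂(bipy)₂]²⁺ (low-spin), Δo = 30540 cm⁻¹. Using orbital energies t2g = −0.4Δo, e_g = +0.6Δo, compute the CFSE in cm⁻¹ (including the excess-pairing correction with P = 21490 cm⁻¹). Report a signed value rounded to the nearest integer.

-30316

Ligand charges: 2×(+0) from CO and 2×(+0) from bipy sum to +0; with overall charge +2, Fe is +2.
Fe²⁺: group 8, so d-count = 8 − 2 = 6.
Electron filling gives t2g^6 e_g^0.
Orbital CFSE = 6(-0.4) + 0(0.6) = -2.4Δo = -2.4 × 30540 = -73296 cm⁻¹.
Relative to high-spin t2g^4 e_g^2 (1 paired), the low-spin configuration has 2 additional pairs, contributing +2 × 21490 = +42980 cm⁻¹.
Net CFSE = -73296 + 42980 = -30316 cm⁻¹.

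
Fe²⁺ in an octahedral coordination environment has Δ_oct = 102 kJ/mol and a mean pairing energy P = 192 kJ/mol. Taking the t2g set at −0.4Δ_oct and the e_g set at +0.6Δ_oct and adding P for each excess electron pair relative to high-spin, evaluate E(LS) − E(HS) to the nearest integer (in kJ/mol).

180

Fe is in group 8, so Fe²⁺ is d⁶ (8 − 2 = 6).
High-spin: t2g^4 e_g^2, CFSE = -0.4Δ_oct = -41 kJ/mol.
For low-spin the configuration is t2g^6 e_g^0: orbital energy -2.4 × 102 = -245 kJ/mol, and 2 additional pairs relative to high-spin add 384 kJ/mol, giving 139 kJ/mol.
The difference is 139 − (-41) = 180 kJ/mol, so high-spin lies lower.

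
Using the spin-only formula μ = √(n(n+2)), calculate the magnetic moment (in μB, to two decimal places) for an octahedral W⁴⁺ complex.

W sits in group 6; removing 4 electrons leaves W⁴⁺ with 6 − 4 = 2 d electrons.
Configuration: t2g^2 e_g^0 → 2 unpaired electrons.
μ(spin-only) = √[2(2+2)] = √8 ≈ 2.83 μB.

2.83 μB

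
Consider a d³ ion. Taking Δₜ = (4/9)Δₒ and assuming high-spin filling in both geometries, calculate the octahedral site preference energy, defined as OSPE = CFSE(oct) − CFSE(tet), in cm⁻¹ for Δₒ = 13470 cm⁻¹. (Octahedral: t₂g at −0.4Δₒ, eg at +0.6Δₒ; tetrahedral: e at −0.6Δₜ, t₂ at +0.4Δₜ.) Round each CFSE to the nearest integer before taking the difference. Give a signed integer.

-11375

Octahedral high-spin t2g^3 e_g^0: CFSE = -1.2 × 13470 = -16164 cm⁻¹.
Tetrahedral: e^2 t2^1, CFSE = 2(−0.6) + 1(+0.4) = -0.8Δₜ = -0.8 × (4/9) × 13470 = -4789 cm⁻¹.
OSPE = -16164 − (-4789) = -11375 cm⁻¹.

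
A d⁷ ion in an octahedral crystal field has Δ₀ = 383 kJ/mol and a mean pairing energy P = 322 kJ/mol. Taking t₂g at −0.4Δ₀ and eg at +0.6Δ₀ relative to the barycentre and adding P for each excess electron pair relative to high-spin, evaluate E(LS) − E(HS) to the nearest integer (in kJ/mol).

High-spin: t₂g⁵ eg², CFSE = -0.8Δ₀ = -306 kJ/mol.
Low-spin: t₂g⁶ eg¹, orbital CFSE = -1.8Δ₀ = -689 kJ/mol; plus 1 excess pair × P = +322 kJ/mol; total -367 kJ/mol.
E(LS) − E(HS) = -367 − (-306) = -61 kJ/mol.

-61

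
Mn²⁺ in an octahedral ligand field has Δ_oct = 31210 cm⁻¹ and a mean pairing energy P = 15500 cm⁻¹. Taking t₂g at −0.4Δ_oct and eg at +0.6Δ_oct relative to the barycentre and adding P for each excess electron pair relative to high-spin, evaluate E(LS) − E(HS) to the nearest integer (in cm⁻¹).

-31420

Group 7 minus oxidation state +2 gives a d⁵ configuration for Mn²⁺.
High-spin: t₂g³ eg², CFSE = 0.0Δ_oct = 0 cm⁻¹.
Low-spin t₂g⁵ eg⁰ gives -2.0Δ_oct = -62420 cm⁻¹, but forming 2 extra pairs costs 2P = 31000 cm⁻¹, so E(LS) = -62420 + 31000 = -31420 cm⁻¹.
The difference is -31420 − (0) = -31420 cm⁻¹, so low-spin lies lower.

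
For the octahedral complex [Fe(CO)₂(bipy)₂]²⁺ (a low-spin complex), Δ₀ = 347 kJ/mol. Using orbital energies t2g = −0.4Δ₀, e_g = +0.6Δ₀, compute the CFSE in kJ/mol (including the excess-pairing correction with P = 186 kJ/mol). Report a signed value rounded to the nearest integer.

Ligand charges: 2×(+0) from CO and 2×(+0) from bipy sum to +0; with overall charge +2, Fe is +2.
Group 8 minus oxidation state +2 gives a d⁶ configuration for Fe²⁺.
The d⁶ electrons fill as t2g^6 e_g^0.
Orbital CFSE = 6(-0.4) + 0(0.6) = -2.4Δ₀ = -2.4 × 347 = -833 kJ/mol.
High-spin d⁶ would be t2g^4 e_g^2 with 1 pair; low-spin has 3, so 2 excess pairs cost +2P = +372 kJ/mol.
Overall CFSE = -833 + 372 = -461 kJ/mol.

-461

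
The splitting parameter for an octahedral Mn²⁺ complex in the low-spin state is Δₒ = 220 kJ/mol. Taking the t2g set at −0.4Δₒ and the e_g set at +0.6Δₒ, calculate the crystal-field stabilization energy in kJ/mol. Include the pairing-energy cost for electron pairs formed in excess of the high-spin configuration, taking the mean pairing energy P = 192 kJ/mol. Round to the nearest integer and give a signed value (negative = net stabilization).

Mn²⁺: group 7, so d-count = 7 − 2 = 5.
Electron filling gives t2g^5 e_g^0.
Orbital CFSE = 5(-0.4) + 0(0.6) = -2.0Δₒ = -2.0 × 220 = -440 kJ/mol.
High-spin d⁵ would be t2g^3 e_g^2 with 0 pairs; low-spin has 2, so 2 excess pairs cost +2P = +384 kJ/mol.
Overall CFSE = -440 + 384 = -56 kJ/mol.

-56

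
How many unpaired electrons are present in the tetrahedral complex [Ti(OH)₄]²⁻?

2

Each OH⁻ contributes -1; 4 × (-1) = -4. With overall charge -2, Ti is in the +2 oxidation state.
Ti sits in group 4; removing 2 electrons leaves Ti²⁺ with 4 − 2 = 2 d electrons.
Tetrahedral splitting is small, so the complex is high-spin.
Configuration: e² t₂⁰, giving 2 unpaired electrons.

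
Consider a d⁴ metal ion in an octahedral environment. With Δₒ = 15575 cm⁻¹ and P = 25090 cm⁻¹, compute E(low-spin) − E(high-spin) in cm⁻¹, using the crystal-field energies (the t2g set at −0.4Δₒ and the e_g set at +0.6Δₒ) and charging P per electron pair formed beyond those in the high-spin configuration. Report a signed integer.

9515

In the high-spin limit (t2g^3 e_g^1) the orbital term is -0.6Δₒ = -9345 cm⁻¹, with no excess pairing.
For low-spin the configuration is t2g^4 e_g^0: orbital energy -1.6 × 15575 = -24920 cm⁻¹, and 1 additional pair relative to high-spin adds 25090 cm⁻¹, giving 170 cm⁻¹.
The difference is 170 − (-9345) = 9515 cm⁻¹, so high-spin lies lower.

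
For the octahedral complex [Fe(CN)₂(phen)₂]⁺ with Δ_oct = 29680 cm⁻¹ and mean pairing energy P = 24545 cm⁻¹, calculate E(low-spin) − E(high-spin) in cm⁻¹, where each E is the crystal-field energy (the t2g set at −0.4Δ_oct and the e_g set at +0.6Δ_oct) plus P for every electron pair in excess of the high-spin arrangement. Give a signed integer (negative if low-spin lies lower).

-10270

Ligand charges: 2×(-1) from CN⁻ and 2×(+0) from phen sum to -2; with overall charge +1, Fe is +3.
Fe³⁺: group 8, so d-count = 8 − 3 = 5.
In the high-spin limit (t2g^3 e_g^2) the orbital term is 0.0Δ_oct = 0 cm⁻¹, with no excess pairing.
Low-spin t2g^5 e_g^0 gives -2.0Δ_oct = -59360 cm⁻¹, but forming 2 extra pairs costs 2P = 49090 cm⁻¹, so E(LS) = -59360 + 49090 = -10270 cm⁻¹.
E(LS) − E(HS) = -10270 − (0) = -10270 cm⁻¹.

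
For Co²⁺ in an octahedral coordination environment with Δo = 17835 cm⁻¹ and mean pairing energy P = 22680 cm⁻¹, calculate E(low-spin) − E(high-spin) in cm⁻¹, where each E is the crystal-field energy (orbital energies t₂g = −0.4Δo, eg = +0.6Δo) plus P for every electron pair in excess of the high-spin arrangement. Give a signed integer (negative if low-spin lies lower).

Group 9 minus oxidation state +2 gives a d⁷ configuration for Co²⁺.
High-spin d⁷ fills as t₂g⁵ eg² with CFSE 5(−0.4) + 2(+0.6) = -0.8Δo = -14268 cm⁻¹.
Low-spin t₂g⁶ eg¹ gives -1.8Δo = -32103 cm⁻¹, but forming 1 extra pair costs 1P = 22680 cm⁻¹, so E(LS) = -32103 + 22680 = -9423 cm⁻¹.
Thus E(LS) − E(HS) = 4845 cm⁻¹.

4845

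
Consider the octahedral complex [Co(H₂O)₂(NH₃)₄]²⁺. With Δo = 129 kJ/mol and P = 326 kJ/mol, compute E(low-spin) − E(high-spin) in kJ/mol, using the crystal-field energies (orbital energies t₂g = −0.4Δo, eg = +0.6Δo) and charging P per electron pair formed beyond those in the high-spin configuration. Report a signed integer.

197

Ligand charges: 2×(+0) from H₂O and 4×(+0) from NH₃ sum to +0; with overall charge +2, Co is +2.
Co is in group 9, so Co²⁺ is d⁷ (9 − 2 = 7).
High-spin d⁷ fills as t₂g⁵ eg² with CFSE 5(−0.4) + 2(+0.6) = -0.8Δo = -103 kJ/mol.
Low-spin t₂g⁶ eg¹ gives -1.8Δo = -232 kJ/mol, but forming 1 extra pair costs 1P = 326 kJ/mol, so E(LS) = -232 + 326 = 94 kJ/mol.
The difference is 94 − (-103) = 197 kJ/mol, so high-spin lies lower.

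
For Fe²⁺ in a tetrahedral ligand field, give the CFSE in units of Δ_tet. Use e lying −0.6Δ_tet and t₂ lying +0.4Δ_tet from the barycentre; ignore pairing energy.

-0.6 Δ_tet

Fe is in group 8, so Fe²⁺ is d⁶ (8 − 2 = 6).
With tetrahedral geometry the complex is necessarily high-spin.
Configuration: e³ t₂³.
CFSE = 3(-0.6Δ_tet) + 3(0.4Δ_tet) = -1.8Δ_tet + 1.2Δ_tet = -0.6Δ_tet.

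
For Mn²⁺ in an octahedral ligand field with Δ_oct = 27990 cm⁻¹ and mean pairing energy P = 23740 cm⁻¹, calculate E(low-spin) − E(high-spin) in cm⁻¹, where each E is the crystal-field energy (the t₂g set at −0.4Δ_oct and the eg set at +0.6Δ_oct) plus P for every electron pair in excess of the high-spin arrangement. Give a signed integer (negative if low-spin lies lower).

-8500

Group 7 minus oxidation state +2 gives a d⁵ configuration for Mn²⁺.
High-spin: t₂g³ eg², CFSE = 0.0Δ_oct = 0 cm⁻¹.
Low-spin t₂g⁵ eg⁰ gives -2.0Δ_oct = -55980 cm⁻¹, but forming 2 extra pairs costs 2P = 47480 cm⁻¹, so E(LS) = -55980 + 47480 = -8500 cm⁻¹.
The difference is -8500 − (0) = -8500 cm⁻¹, so low-spin lies lower.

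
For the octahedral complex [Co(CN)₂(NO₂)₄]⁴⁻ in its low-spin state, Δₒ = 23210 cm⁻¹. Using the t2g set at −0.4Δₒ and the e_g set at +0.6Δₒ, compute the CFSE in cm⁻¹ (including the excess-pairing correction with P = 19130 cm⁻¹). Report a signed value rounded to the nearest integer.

Ligand charges: 2×(-1) from CN⁻ and 4×(-1) from NO₂⁻ sum to -6; with overall charge -4, Co is +2.
Co²⁺: group 9, so d-count = 9 − 2 = 7.
The d⁷ electrons fill as t2g^6 e_g^1.
Orbital CFSE = 6(-0.4) + 1(0.6) = -1.8Δₒ = -1.8 × 23210 = -41778 cm⁻¹.
Relative to high-spin t2g^5 e_g^2 (2 paired), the low-spin configuration has 1 additional pair, contributing +1 × 19130 = +19130 cm⁻¹.
Net CFSE = -41778 + 19130 = -22648 cm⁻¹.

-22648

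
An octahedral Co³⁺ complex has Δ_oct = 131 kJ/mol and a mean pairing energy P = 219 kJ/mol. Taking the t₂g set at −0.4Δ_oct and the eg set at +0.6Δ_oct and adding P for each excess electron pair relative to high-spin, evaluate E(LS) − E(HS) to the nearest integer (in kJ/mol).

176

Group 9 minus oxidation state +3 gives a d⁶ configuration for Co³⁺.
High-spin d⁶ fills as t₂g⁴ eg² with CFSE 4(−0.4) + 2(+0.6) = -0.4Δ_oct = -52 kJ/mol.
Low-spin t₂g⁶ eg⁰ gives -2.4Δ_oct = -314 kJ/mol, but forming 2 extra pairs costs 2P = 438 kJ/mol, so E(LS) = -314 + 438 = 124 kJ/mol.
The difference is 124 − (-52) = 176 kJ/mol, so high-spin lies lower.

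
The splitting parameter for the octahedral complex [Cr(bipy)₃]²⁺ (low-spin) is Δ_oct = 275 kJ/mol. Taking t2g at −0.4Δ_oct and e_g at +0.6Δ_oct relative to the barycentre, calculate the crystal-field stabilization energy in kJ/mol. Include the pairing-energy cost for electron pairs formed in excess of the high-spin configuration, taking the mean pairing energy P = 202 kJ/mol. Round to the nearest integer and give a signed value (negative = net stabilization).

-238

bipy is neutral, so the +2 overall charge sits on Cr: oxidation state +2.
Cr sits in group 6; removing 2 electrons leaves Cr²⁺ with 6 − 2 = 4 d electrons.
The d⁴ electrons fill as t2g^4 e_g^0.
CFSE(orbital) = 4×(-0.4Δ_oct) + 0×(0.6Δ_oct) = -1.6Δ_oct; with Δ_oct = 275 kJ/mol that is -440 kJ/mol.
Pairing penalty: 1 pair vs 0 in the high-spin reference → 1 extra × P = 202 kJ/mol.
Overall CFSE = -440 + 202 = -238 kJ/mol.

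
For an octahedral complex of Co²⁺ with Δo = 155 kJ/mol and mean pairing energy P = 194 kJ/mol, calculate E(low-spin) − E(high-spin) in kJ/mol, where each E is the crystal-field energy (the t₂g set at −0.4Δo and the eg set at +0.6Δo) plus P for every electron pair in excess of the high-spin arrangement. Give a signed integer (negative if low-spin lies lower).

Group 9 minus oxidation state +2 gives a d⁷ configuration for Co²⁺.
In the high-spin limit (t₂g⁵ eg²) the orbital term is -0.8Δo = -124 kJ/mol, with no excess pairing.
For low-spin the configuration is t₂g⁶ eg¹: orbital energy -1.8 × 155 = -279 kJ/mol, and 1 additional pair relative to high-spin adds 194 kJ/mol, giving -85 kJ/mol.
Thus E(LS) − E(HS) = 39 kJ/mol.

39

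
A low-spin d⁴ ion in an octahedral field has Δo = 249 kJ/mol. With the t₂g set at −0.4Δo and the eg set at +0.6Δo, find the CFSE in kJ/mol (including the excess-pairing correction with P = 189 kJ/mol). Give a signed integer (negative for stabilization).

-209

The d⁴ electrons fill as t₂g⁴ eg⁰.
The orbital stabilization is -1.6Δo = -1.6 × 249 = -398 kJ/mol.
High-spin d⁴ would be t₂g³ eg¹ with 0 pairs; low-spin has 1, so 1 excess pair costs +1P = +189 kJ/mol.
Overall CFSE = -398 + 189 = -209 kJ/mol.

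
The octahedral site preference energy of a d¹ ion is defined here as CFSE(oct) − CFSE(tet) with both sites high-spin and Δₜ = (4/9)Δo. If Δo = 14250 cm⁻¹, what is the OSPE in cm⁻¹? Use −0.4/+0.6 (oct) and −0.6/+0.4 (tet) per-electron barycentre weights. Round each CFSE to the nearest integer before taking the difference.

-1900

Octahedral high-spin t2g^1 e_g^0: CFSE = -0.4 × 14250 = -5700 cm⁻¹.
In a tetrahedral site the filling is e^1 t2^0: CFSE(tet) = -0.6Δₜ = -0.6 × (4/9)(14250) = -3800 cm⁻¹.
OSPE = -5700 − (-3800) = -1900 cm⁻¹.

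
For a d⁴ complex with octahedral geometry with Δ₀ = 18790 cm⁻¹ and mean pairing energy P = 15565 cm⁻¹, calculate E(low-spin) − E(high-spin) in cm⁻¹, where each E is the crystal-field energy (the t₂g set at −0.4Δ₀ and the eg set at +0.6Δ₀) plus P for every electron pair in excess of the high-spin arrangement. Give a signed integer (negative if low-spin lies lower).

-3225

High-spin: t₂g³ eg¹, CFSE = -0.6Δ₀ = -11274 cm⁻¹.
Low-spin: t₂g⁴ eg⁰, orbital CFSE = -1.6Δ₀ = -30064 cm⁻¹; plus 1 excess pair × P = +15565 cm⁻¹; total -14499 cm⁻¹.
The difference is -14499 − (-11274) = -3225 cm⁻¹, so low-spin lies lower.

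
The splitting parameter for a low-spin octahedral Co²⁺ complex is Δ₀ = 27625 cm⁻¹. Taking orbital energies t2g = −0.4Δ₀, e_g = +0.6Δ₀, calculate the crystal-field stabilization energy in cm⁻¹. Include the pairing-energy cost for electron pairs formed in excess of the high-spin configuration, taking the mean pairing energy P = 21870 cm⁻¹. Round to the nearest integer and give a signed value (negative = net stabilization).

Co is in group 9, so Co²⁺ is d⁷ (9 − 2 = 7).
Electron filling gives t2g^6 e_g^1.
Orbital CFSE = 6(-0.4) + 1(0.6) = -1.8Δ₀ = -1.8 × 27625 = -49725 cm⁻¹.
Relative to high-spin t2g^5 e_g^2 (2 paired), the low-spin configuration has 1 additional pair, contributing +1 × 21870 = +21870 cm⁻¹.
Combining: -49725 + 21870 = -27855 cm⁻¹.

-27855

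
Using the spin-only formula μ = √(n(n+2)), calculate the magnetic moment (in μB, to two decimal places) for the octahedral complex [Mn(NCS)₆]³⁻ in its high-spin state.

4.90 μB

Each NCS⁻ contributes -1; 6 × (-1) = -6. With overall charge -3, Mn is in the +3 oxidation state.
Mn sits in group 7; removing 3 electrons leaves Mn³⁺ with 7 − 3 = 4 d electrons.
Configuration: t2g^3 e_g^1 → 4 unpaired electrons.
μ(spin-only) = √[4(4+2)] = √24 ≈ 4.90 μB.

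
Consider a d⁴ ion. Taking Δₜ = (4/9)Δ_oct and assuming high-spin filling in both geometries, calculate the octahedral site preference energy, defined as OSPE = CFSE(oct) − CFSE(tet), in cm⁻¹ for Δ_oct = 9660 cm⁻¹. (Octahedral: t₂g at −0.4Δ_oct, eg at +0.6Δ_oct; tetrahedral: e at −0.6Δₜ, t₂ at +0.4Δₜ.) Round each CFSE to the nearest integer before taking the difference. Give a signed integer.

In an octahedral site d⁴ (HS) is t2g^3 e_g^1, giving CFSE(oct) = -0.6Δ_oct = -5796 cm⁻¹.
In a tetrahedral site the filling is e^2 t2^2: CFSE(tet) = -0.4Δₜ = -0.4 × (4/9)(9660) = -1717 cm⁻¹.
OSPE = -5796 − (-1717) = -4079 cm⁻¹.

-4079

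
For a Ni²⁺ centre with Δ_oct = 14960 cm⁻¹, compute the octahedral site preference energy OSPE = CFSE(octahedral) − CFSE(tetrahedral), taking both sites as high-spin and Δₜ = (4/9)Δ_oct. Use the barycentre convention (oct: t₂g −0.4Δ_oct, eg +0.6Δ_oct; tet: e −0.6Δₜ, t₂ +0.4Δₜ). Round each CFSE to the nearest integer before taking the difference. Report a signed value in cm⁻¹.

-12633

Ni is in group 10, so Ni²⁺ is d⁸ (10 − 2 = 8).
In an octahedral site d⁸ (HS) is t₂g⁶ eg², giving CFSE(oct) = -1.2Δ_oct = -17952 cm⁻¹.
Tetrahedral: e⁴ t₂⁴, CFSE = 4(−0.6) + 4(+0.4) = -0.8Δₜ = -0.8 × (4/9) × 14960 = -5319 cm⁻¹.
OSPE = -17952 − (-5319) = -12633 cm⁻¹.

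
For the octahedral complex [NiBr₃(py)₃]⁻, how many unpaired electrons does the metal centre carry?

2

Ligand charges: 3×(-1) from Br⁻ and 3×(+0) from py sum to -3; with overall charge -1, Ni is +2.
Ni sits in group 10; removing 2 electrons leaves Ni²⁺ with 10 − 2 = 8 d electrons.
Configuration: t2g^6 e_g^2, giving 2 unpaired electrons.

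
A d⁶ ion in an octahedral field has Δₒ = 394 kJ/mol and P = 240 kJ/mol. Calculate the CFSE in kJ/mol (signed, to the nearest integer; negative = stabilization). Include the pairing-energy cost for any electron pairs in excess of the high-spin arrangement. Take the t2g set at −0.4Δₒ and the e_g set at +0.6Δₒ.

-466

Since Δₒ = 394 kJ/mol > P = 240 kJ/mol, the complex adopts the low-spin configuration.
Filling d⁶ accordingly: t2g^6 e_g^0.
Orbital CFSE = -2.4Δₒ = -2.4 × 394 = -946 kJ/mol.
Excess pairs vs high-spin: 3 − 1 = 2; pairing cost = +480 kJ/mol.
Net CFSE = -946 + 480 = -466 kJ/mol.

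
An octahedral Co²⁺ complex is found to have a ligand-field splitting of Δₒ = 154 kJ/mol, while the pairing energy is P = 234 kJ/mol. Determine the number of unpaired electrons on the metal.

3

Group 9 minus oxidation state +2 gives a d⁷ configuration for Co²⁺.
Here Δₒ < P (154 < 234), so the high-spin state is favoured.
Filling d⁷ accordingly: t₂g⁵ eg².
Unpaired electrons: 3.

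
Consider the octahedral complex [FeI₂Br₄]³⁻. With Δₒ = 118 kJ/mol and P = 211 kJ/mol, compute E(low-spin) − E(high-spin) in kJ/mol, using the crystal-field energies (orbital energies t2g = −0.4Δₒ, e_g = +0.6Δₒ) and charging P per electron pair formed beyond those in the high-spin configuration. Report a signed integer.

186

Ligand charges: 2×(-1) from I⁻ and 4×(-1) from Br⁻ sum to -6; with overall charge -3, Fe is +3.
Fe is in group 8, so Fe³⁺ is d⁵ (8 − 3 = 5).
High-spin: t2g^3 e_g^2, CFSE = 0.0Δₒ = 0 kJ/mol.
For low-spin the configuration is t2g^5 e_g^0: orbital energy -2.0 × 118 = -236 kJ/mol, and 2 additional pairs relative to high-spin add 422 kJ/mol, giving 186 kJ/mol.
Thus E(LS) − E(HS) = 186 kJ/mol.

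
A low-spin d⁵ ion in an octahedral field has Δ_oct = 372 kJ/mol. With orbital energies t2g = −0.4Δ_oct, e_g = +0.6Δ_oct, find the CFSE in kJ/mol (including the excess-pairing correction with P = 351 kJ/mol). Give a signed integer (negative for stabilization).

-42

The d⁵ electrons fill as t2g^5 e_g^0.
Orbital CFSE = 5(-0.4) + 0(0.6) = -2.0Δ_oct = -2.0 × 372 = -744 kJ/mol.
Pairing penalty: 2 pairs vs 0 in the high-spin reference → 2 extra × P = 702 kJ/mol.
Net CFSE = -744 + 702 = -42 kJ/mol.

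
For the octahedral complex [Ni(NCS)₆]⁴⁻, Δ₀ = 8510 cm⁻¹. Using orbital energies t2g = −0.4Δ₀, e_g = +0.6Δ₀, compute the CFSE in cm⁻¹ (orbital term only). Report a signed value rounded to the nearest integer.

-10212

Each NCS⁻ contributes -1; 6 × (-1) = -6. With overall charge -4, Ni is in the +2 oxidation state.
Ni is in group 10, so Ni²⁺ is d⁸ (10 − 2 = 8).
For octahedral d⁸ the high- and low-spin configurations coincide.
Configuration: t2g^6 e_g^2.
CFSE(orbital) = 6×(-0.4Δ₀) + 2×(0.6Δ₀) = -1.2Δ₀; with Δ₀ = 8510 cm⁻¹ that is -10212 cm⁻¹.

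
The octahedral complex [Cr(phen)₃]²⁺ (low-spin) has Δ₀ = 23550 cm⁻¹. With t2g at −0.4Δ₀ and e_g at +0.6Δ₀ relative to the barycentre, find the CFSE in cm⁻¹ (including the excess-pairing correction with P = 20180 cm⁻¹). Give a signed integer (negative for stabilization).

-17500

phen is neutral, so the +2 overall charge sits on Cr: oxidation state +2.
Group 6 minus oxidation state +2 gives a d⁴ configuration for Cr²⁺.
The d⁴ electrons fill as t2g^4 e_g^0.
CFSE(orbital) = 4×(-0.4Δ₀) + 0×(0.6Δ₀) = -1.6Δ₀; with Δ₀ = 23550 cm⁻¹ that is -37680 cm⁻¹.
Relative to high-spin t2g^3 e_g^1 (0 paired), the low-spin configuration has 1 additional pair, contributing +1 × 20180 = +20180 cm⁻¹.
Combining: -37680 + 20180 = -17500 cm⁻¹.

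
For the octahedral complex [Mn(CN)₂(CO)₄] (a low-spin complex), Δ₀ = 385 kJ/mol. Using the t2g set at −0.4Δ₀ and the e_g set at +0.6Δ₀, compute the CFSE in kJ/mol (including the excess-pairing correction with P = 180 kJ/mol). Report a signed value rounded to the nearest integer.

-410

Ligand charges: 2×(-1) from CN⁻ and 4×(+0) from CO sum to -2; with overall charge +0, Mn is +2.
Mn sits in group 7; removing 2 electrons leaves Mn²⁺ with 7 − 2 = 5 d electrons.
Configuration: t2g^5 e_g^0.
Orbital CFSE = 5(-0.4) + 0(0.6) = -2.0Δ₀ = -2.0 × 385 = -770 kJ/mol.
Relative to high-spin t2g^3 e_g^2 (0 paired), the low-spin configuration has 2 additional pairs, contributing +2 × 180 = +360 kJ/mol.
Overall CFSE = -770 + 360 = -410 kJ/mol.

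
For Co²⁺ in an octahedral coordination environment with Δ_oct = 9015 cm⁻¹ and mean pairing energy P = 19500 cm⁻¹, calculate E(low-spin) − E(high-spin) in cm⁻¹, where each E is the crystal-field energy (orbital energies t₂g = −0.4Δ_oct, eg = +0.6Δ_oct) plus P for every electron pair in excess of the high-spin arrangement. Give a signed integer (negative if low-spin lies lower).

10485

Co is in group 9, so Co²⁺ is d⁷ (9 − 2 = 7).
High-spin: t₂g⁵ eg², CFSE = -0.8Δ_oct = -7212 cm⁻¹.
Low-spin t₂g⁶ eg¹ gives -1.8Δ_oct = -16227 cm⁻¹, but forming 1 extra pair costs 1P = 19500 cm⁻¹, so E(LS) = -16227 + 19500 = 3273 cm⁻¹.
The difference is 3273 − (-7212) = 10485 cm⁻¹, so high-spin lies lower.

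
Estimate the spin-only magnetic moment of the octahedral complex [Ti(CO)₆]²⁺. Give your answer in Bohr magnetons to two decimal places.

CO is neutral, so the +2 overall charge sits on Ti: oxidation state +2.
Group 4 minus oxidation state +2 gives a d² configuration for Ti²⁺.
Configuration: t₂g² eg⁰ → 2 unpaired electrons.
μ(spin-only) = √[2(2+2)] = √8 ≈ 2.83 Bohr magnetons.

2.83 Bohr magnetons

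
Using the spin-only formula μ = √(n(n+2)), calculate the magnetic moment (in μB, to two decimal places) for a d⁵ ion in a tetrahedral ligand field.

5.92 μB

Tetrahedral splitting is small, so the complex is high-spin.
Configuration: e² t₂³ → 5 unpaired electrons.
μ(spin-only) = √[5(5+2)] = √35 ≈ 5.92 μB.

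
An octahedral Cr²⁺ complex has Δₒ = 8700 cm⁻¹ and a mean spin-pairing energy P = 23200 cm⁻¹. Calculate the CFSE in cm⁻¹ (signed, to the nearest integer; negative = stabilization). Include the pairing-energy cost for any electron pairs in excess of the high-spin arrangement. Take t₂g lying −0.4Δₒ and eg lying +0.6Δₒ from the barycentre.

Group 6 minus oxidation state +2 gives a d⁴ configuration for Cr²⁺.
Δₒ < P, so pairing is avoided: the ground state is high-spin.
Filling d⁴ accordingly: t₂g³ eg¹.
Orbital CFSE = -0.6Δₒ = -0.6 × 8700 = -5220 cm⁻¹.
High-spin has no excess pairs, so no pairing correction applies.

-5220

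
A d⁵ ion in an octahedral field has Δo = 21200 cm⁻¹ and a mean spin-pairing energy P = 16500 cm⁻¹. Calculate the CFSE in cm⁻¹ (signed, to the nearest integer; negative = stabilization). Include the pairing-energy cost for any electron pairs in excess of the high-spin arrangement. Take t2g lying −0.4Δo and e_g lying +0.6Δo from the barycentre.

With Δo > P the complex is low-spin.
Filling d⁵ accordingly: t2g^5 e_g^0.
Orbital CFSE = -2.0Δo = -2.0 × 21200 = -42400 cm⁻¹.
Excess pairs vs high-spin: 2 − 0 = 2; pairing cost = +33000 cm⁻¹.
Net CFSE = -42400 + 33000 = -9400 cm⁻¹.

-9400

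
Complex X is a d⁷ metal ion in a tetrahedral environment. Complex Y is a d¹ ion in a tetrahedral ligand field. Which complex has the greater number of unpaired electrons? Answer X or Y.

X

X: Tetrahedral splitting is small, so the complex is high-spin; e⁴ t₂³ → 3 unpaired.
Y: With tetrahedral geometry the complex is necessarily high-spin; e^1 t2^0 → 1 unpaired.
So X has more unpaired electrons.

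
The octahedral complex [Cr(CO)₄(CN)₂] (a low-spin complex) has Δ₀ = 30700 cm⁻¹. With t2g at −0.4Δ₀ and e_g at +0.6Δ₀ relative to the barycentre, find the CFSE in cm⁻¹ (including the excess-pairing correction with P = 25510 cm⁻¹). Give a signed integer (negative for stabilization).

Ligand charges: 4×(+0) from CO and 2×(-1) from CN⁻ sum to -2; with overall charge +0, Cr is +2.
Cr²⁺: group 6, so d-count = 6 − 2 = 4.
Configuration: t2g^4 e_g^0.
The orbital stabilization is -1.6Δ₀ = -1.6 × 30700 = -49120 cm⁻¹.
Relative to high-spin t2g^3 e_g^1 (0 paired), the low-spin configuration has 1 additional pair, contributing +1 × 25510 = +25510 cm⁻¹.
Combining: -49120 + 25510 = -23610 cm⁻¹.

-23610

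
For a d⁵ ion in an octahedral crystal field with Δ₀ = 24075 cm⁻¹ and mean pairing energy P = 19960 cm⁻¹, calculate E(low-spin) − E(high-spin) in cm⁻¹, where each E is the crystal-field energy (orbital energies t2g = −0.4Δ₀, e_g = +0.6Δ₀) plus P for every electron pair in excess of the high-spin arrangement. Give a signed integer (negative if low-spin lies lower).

High-spin d⁵ fills as t2g^3 e_g^2 with CFSE 3(−0.4) + 2(+0.6) = 0.0Δ₀ = 0 cm⁻¹.
For low-spin the configuration is t2g^5 e_g^0: orbital energy -2.0 × 24075 = -48150 cm⁻¹, and 2 additional pairs relative to high-spin add 39920 cm⁻¹, giving -8230 cm⁻¹.
E(LS) − E(HS) = -8230 − (0) = -8230 cm⁻¹.

-8230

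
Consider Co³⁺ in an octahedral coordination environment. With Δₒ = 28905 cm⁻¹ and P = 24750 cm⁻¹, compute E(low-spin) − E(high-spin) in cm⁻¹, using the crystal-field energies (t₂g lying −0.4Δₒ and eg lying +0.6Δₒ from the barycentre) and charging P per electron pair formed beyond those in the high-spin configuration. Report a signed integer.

-8310

Co sits in group 9; removing 3 electrons leaves Co³⁺ with 9 − 3 = 6 d electrons.
High-spin: t₂g⁴ eg², CFSE = -0.4Δₒ = -11562 cm⁻¹.
Low-spin t₂g⁶ eg⁰ gives -2.4Δₒ = -69372 cm⁻¹, but forming 2 extra pairs costs 2P = 49500 cm⁻¹, so E(LS) = -69372 + 49500 = -19872 cm⁻¹.
The difference is -19872 − (-11562) = -8310 cm⁻¹, so low-spin lies lower.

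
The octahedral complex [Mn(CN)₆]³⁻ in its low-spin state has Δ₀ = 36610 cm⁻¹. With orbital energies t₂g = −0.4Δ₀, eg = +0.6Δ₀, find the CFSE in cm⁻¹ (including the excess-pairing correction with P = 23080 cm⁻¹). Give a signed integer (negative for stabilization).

Each CN⁻ contributes -1; 6 × (-1) = -6. With overall charge -3, Mn is in the +3 oxidation state.
Group 7 minus oxidation state +3 gives a d⁴ configuration for Mn³⁺.
Configuration: t₂g⁴ eg⁰.
CFSE(orbital) = 4×(-0.4Δ₀) + 0×(0.6Δ₀) = -1.6Δ₀; with Δ₀ = 36610 cm⁻¹ that is -58576 cm⁻¹.
Relative to high-spin t₂g³ eg¹ (0 paired), the low-spin configuration has 1 additional pair, contributing +1 × 23080 = +23080 cm⁻¹.
Overall CFSE = -58576 + 23080 = -35496 cm⁻¹.

-35496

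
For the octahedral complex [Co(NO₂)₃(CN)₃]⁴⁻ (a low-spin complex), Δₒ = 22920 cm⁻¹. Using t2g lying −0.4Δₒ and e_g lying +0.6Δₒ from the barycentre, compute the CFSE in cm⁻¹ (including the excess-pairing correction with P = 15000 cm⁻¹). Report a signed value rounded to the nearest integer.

Ligand charges: 3×(-1) from NO₂⁻ and 3×(-1) from CN⁻ sum to -6; with overall charge -4, Co is +2.
Co²⁺: group 9, so d-count = 9 − 2 = 7.
The d⁷ electrons fill as t2g^6 e_g^1.
The orbital stabilization is -1.8Δₒ = -1.8 × 22920 = -41256 cm⁻¹.
Pairing penalty: 3 pairs vs 2 in the high-spin reference → 1 extra × P = 15000 cm⁻¹.
Net CFSE = -41256 + 15000 = -26256 cm⁻¹.

-26256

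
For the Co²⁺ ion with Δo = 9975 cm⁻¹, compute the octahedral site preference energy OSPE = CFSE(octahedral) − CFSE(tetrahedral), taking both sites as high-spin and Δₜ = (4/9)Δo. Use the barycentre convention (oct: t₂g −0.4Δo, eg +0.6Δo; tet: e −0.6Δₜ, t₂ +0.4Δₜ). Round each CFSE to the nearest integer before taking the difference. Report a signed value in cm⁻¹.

-2660

Co²⁺: group 9, so d-count = 9 − 2 = 7.
Octahedral high-spin t₂g⁵ eg²: CFSE = -0.8 × 9975 = -7980 cm⁻¹.
In a tetrahedral site the filling is e⁴ t₂³: CFSE(tet) = -1.2Δₜ = -1.2 × (4/9)(9975) = -5320 cm⁻¹.
OSPE = CFSE(oct) − CFSE(tet) = -7980 − (-5320) = -2660 cm⁻¹.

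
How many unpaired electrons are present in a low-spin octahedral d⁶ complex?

0

Configuration: t₂g⁶ eg⁰, giving 0 unpaired electrons.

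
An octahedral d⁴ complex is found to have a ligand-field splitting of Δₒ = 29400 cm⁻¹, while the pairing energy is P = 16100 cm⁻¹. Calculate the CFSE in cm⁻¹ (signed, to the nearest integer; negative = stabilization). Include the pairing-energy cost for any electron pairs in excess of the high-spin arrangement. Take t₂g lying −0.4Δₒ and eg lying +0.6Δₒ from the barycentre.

-30940

Δₒ > P, so pairing is preferred: the ground state is low-spin.
Filling d⁴ accordingly: t₂g⁴ eg⁰.
Orbital CFSE = -1.6Δₒ = -1.6 × 29400 = -47040 cm⁻¹.
Excess pairs vs high-spin: 1 − 0 = 1; pairing cost = +16100 cm⁻¹.
Net CFSE = -47040 + 16100 = -30940 cm⁻¹.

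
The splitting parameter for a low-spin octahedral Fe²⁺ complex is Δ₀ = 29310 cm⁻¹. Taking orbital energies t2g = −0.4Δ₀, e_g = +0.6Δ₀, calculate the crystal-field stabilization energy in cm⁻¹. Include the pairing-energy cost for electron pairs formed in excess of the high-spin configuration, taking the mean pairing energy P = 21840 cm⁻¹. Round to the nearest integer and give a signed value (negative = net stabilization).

Fe sits in group 8; removing 2 electrons leaves Fe²⁺ with 8 − 2 = 6 d electrons.
Configuration: t2g^6 e_g^0.
CFSE(orbital) = 6×(-0.4Δ₀) + 0×(0.6Δ₀) = -2.4Δ₀; with Δ₀ = 29310 cm⁻¹ that is -70344 cm⁻¹.
Relative to high-spin t2g^4 e_g^2 (1 paired), the low-spin configuration has 2 additional pairs, contributing +2 × 21840 = +43680 cm⁻¹.
Overall CFSE = -70344 + 43680 = -26664 cm⁻¹.

-26664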